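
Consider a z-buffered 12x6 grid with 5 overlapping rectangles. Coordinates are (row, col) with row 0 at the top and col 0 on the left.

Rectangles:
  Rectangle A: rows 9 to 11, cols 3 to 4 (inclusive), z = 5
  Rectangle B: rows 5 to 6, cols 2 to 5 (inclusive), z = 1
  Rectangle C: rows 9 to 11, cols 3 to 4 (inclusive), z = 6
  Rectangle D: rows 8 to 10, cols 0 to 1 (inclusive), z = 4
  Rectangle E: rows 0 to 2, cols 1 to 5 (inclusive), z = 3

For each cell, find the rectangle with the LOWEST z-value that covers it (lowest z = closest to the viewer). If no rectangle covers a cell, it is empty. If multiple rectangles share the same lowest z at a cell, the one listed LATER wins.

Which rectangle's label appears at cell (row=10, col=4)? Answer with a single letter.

Check cell (10,4):
  A: rows 9-11 cols 3-4 z=5 -> covers; best now A (z=5)
  B: rows 5-6 cols 2-5 -> outside (row miss)
  C: rows 9-11 cols 3-4 z=6 -> covers; best now A (z=5)
  D: rows 8-10 cols 0-1 -> outside (col miss)
  E: rows 0-2 cols 1-5 -> outside (row miss)
Winner: A at z=5

Answer: A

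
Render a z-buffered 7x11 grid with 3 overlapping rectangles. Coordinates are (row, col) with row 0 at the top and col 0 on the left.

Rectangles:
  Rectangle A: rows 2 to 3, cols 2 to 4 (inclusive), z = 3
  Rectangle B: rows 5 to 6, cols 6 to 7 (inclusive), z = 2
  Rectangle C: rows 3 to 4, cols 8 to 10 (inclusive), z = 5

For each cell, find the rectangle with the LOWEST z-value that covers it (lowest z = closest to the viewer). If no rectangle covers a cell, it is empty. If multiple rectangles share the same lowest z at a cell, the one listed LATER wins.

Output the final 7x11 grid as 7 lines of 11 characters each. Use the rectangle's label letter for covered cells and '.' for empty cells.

...........
...........
..AAA......
..AAA...CCC
........CCC
......BB...
......BB...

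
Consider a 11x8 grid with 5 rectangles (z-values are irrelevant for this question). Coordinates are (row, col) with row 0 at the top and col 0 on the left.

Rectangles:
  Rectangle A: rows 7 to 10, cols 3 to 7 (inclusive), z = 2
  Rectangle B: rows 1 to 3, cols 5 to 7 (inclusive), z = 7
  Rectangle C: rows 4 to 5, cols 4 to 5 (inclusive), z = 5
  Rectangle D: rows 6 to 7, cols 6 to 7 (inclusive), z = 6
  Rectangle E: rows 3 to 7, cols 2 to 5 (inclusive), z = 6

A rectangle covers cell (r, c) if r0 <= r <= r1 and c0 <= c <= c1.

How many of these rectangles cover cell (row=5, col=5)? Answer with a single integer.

Check cell (5,5):
  A: rows 7-10 cols 3-7 -> outside (row miss)
  B: rows 1-3 cols 5-7 -> outside (row miss)
  C: rows 4-5 cols 4-5 -> covers
  D: rows 6-7 cols 6-7 -> outside (row miss)
  E: rows 3-7 cols 2-5 -> covers
Count covering = 2

Answer: 2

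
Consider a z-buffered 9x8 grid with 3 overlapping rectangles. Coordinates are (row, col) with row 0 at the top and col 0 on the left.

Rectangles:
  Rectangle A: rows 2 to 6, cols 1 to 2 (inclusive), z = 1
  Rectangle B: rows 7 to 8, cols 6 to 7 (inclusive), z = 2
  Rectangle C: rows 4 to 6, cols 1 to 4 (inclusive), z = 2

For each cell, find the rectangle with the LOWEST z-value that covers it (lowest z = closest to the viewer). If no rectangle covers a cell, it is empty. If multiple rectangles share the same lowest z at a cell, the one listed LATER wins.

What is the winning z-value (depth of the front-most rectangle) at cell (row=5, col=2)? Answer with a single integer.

Answer: 1

Derivation:
Check cell (5,2):
  A: rows 2-6 cols 1-2 z=1 -> covers; best now A (z=1)
  B: rows 7-8 cols 6-7 -> outside (row miss)
  C: rows 4-6 cols 1-4 z=2 -> covers; best now A (z=1)
Winner: A at z=1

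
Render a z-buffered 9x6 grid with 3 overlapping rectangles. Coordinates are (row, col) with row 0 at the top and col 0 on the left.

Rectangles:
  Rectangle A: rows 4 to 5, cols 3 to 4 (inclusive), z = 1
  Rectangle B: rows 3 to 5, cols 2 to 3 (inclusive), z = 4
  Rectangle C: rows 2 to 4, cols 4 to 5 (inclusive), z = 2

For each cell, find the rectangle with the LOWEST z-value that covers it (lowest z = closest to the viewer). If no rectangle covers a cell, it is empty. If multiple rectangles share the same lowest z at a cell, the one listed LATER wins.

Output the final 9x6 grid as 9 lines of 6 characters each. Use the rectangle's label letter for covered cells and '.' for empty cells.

......
......
....CC
..BBCC
..BAAC
..BAA.
......
......
......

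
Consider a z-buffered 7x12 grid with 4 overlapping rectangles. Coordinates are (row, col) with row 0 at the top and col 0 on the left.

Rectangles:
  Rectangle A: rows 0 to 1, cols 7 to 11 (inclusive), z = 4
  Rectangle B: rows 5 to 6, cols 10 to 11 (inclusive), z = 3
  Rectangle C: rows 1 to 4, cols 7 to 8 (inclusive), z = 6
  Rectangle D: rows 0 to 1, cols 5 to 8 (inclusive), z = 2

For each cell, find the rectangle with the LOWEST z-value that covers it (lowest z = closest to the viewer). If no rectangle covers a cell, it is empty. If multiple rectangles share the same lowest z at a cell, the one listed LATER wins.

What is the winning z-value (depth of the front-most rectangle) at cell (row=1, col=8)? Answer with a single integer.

Answer: 2

Derivation:
Check cell (1,8):
  A: rows 0-1 cols 7-11 z=4 -> covers; best now A (z=4)
  B: rows 5-6 cols 10-11 -> outside (row miss)
  C: rows 1-4 cols 7-8 z=6 -> covers; best now A (z=4)
  D: rows 0-1 cols 5-8 z=2 -> covers; best now D (z=2)
Winner: D at z=2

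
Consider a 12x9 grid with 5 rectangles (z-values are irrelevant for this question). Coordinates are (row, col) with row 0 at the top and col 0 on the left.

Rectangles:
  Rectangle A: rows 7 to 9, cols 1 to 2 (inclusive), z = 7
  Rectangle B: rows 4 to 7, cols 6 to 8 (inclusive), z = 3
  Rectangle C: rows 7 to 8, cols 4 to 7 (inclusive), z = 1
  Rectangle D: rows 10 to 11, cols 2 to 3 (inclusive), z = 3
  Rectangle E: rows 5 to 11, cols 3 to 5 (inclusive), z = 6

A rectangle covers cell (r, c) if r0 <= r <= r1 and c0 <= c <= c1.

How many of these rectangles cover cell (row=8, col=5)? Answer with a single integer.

Answer: 2

Derivation:
Check cell (8,5):
  A: rows 7-9 cols 1-2 -> outside (col miss)
  B: rows 4-7 cols 6-8 -> outside (row miss)
  C: rows 7-8 cols 4-7 -> covers
  D: rows 10-11 cols 2-3 -> outside (row miss)
  E: rows 5-11 cols 3-5 -> covers
Count covering = 2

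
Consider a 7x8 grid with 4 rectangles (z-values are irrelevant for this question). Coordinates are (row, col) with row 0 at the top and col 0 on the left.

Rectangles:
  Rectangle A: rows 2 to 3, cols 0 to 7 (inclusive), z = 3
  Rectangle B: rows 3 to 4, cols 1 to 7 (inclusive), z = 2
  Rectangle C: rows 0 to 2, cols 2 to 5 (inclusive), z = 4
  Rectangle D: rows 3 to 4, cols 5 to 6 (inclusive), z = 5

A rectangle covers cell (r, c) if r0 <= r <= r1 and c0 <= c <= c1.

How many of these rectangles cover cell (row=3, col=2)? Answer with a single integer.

Answer: 2

Derivation:
Check cell (3,2):
  A: rows 2-3 cols 0-7 -> covers
  B: rows 3-4 cols 1-7 -> covers
  C: rows 0-2 cols 2-5 -> outside (row miss)
  D: rows 3-4 cols 5-6 -> outside (col miss)
Count covering = 2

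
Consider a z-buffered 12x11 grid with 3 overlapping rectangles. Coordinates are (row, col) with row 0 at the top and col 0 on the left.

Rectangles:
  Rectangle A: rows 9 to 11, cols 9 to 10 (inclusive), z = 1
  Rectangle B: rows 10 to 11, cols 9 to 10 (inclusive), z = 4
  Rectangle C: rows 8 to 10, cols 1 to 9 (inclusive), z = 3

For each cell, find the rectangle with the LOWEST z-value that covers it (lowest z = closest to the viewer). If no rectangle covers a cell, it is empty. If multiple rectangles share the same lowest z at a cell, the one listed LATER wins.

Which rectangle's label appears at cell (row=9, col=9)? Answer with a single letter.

Check cell (9,9):
  A: rows 9-11 cols 9-10 z=1 -> covers; best now A (z=1)
  B: rows 10-11 cols 9-10 -> outside (row miss)
  C: rows 8-10 cols 1-9 z=3 -> covers; best now A (z=1)
Winner: A at z=1

Answer: A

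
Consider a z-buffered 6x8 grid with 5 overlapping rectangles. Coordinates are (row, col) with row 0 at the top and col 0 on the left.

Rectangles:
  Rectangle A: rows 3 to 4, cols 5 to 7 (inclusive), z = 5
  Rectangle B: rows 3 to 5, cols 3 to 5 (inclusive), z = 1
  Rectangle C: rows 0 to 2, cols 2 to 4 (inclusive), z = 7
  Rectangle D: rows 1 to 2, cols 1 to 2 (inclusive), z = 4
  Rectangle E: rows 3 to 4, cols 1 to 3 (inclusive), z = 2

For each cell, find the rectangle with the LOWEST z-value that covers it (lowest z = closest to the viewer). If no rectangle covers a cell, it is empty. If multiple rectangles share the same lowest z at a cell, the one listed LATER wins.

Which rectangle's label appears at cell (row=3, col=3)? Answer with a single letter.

Check cell (3,3):
  A: rows 3-4 cols 5-7 -> outside (col miss)
  B: rows 3-5 cols 3-5 z=1 -> covers; best now B (z=1)
  C: rows 0-2 cols 2-4 -> outside (row miss)
  D: rows 1-2 cols 1-2 -> outside (row miss)
  E: rows 3-4 cols 1-3 z=2 -> covers; best now B (z=1)
Winner: B at z=1

Answer: B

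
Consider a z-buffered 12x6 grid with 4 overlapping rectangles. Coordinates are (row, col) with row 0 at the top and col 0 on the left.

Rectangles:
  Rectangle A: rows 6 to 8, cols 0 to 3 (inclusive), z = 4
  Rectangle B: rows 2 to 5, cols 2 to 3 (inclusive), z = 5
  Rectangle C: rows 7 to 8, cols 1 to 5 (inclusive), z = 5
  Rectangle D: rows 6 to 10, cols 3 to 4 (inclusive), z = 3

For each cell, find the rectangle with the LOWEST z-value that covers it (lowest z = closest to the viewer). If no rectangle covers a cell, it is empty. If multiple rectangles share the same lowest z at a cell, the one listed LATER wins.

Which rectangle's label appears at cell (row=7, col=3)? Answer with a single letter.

Answer: D

Derivation:
Check cell (7,3):
  A: rows 6-8 cols 0-3 z=4 -> covers; best now A (z=4)
  B: rows 2-5 cols 2-3 -> outside (row miss)
  C: rows 7-8 cols 1-5 z=5 -> covers; best now A (z=4)
  D: rows 6-10 cols 3-4 z=3 -> covers; best now D (z=3)
Winner: D at z=3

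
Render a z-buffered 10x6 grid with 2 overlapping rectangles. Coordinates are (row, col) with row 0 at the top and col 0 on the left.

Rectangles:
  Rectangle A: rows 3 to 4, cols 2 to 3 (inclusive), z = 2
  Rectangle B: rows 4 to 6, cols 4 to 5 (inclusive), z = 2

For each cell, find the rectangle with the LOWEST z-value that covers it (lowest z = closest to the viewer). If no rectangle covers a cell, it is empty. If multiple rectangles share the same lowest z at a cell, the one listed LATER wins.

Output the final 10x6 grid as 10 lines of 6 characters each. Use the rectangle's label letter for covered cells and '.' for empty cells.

......
......
......
..AA..
..AABB
....BB
....BB
......
......
......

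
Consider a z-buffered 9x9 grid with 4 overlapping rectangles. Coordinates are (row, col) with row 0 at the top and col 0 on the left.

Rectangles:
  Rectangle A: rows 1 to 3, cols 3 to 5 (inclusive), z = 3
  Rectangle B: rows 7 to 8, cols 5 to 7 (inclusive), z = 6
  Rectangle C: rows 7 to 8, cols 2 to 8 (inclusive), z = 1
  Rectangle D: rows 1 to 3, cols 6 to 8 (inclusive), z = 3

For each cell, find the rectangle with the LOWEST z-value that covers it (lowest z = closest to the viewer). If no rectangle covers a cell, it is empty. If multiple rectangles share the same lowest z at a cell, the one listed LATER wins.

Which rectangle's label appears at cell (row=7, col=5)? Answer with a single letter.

Check cell (7,5):
  A: rows 1-3 cols 3-5 -> outside (row miss)
  B: rows 7-8 cols 5-7 z=6 -> covers; best now B (z=6)
  C: rows 7-8 cols 2-8 z=1 -> covers; best now C (z=1)
  D: rows 1-3 cols 6-8 -> outside (row miss)
Winner: C at z=1

Answer: C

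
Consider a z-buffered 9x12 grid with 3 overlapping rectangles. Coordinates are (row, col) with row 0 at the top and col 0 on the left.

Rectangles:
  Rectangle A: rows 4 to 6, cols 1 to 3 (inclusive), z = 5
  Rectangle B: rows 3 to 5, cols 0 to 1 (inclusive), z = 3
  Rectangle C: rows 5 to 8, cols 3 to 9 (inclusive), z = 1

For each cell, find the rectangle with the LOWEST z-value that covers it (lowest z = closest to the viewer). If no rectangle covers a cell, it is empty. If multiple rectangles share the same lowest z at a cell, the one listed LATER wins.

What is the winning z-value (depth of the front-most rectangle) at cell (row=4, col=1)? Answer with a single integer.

Check cell (4,1):
  A: rows 4-6 cols 1-3 z=5 -> covers; best now A (z=5)
  B: rows 3-5 cols 0-1 z=3 -> covers; best now B (z=3)
  C: rows 5-8 cols 3-9 -> outside (row miss)
Winner: B at z=3

Answer: 3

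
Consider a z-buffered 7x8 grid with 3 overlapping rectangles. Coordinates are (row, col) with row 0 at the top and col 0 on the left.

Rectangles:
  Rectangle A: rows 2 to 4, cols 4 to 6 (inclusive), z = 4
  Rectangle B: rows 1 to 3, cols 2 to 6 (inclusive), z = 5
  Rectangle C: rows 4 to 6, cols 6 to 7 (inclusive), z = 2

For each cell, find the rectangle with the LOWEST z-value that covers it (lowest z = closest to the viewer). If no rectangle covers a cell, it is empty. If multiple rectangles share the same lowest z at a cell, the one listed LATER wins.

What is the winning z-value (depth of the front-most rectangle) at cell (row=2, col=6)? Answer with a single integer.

Answer: 4

Derivation:
Check cell (2,6):
  A: rows 2-4 cols 4-6 z=4 -> covers; best now A (z=4)
  B: rows 1-3 cols 2-6 z=5 -> covers; best now A (z=4)
  C: rows 4-6 cols 6-7 -> outside (row miss)
Winner: A at z=4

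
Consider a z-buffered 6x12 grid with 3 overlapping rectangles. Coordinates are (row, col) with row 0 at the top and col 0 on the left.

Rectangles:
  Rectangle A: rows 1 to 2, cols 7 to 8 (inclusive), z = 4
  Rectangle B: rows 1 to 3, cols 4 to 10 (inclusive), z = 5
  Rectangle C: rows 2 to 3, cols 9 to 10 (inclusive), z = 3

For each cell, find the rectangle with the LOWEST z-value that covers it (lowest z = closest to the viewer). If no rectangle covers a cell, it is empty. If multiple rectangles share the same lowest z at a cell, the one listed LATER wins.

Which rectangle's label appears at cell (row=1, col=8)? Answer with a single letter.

Answer: A

Derivation:
Check cell (1,8):
  A: rows 1-2 cols 7-8 z=4 -> covers; best now A (z=4)
  B: rows 1-3 cols 4-10 z=5 -> covers; best now A (z=4)
  C: rows 2-3 cols 9-10 -> outside (row miss)
Winner: A at z=4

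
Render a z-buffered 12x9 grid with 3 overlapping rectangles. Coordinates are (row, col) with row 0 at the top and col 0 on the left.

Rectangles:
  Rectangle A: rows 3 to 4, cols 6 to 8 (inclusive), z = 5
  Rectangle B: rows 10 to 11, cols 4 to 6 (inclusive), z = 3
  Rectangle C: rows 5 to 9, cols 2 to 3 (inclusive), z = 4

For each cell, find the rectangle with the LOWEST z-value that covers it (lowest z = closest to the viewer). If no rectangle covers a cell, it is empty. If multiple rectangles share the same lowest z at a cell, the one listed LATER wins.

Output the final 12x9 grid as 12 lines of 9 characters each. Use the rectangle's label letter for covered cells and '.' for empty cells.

.........
.........
.........
......AAA
......AAA
..CC.....
..CC.....
..CC.....
..CC.....
..CC.....
....BBB..
....BBB..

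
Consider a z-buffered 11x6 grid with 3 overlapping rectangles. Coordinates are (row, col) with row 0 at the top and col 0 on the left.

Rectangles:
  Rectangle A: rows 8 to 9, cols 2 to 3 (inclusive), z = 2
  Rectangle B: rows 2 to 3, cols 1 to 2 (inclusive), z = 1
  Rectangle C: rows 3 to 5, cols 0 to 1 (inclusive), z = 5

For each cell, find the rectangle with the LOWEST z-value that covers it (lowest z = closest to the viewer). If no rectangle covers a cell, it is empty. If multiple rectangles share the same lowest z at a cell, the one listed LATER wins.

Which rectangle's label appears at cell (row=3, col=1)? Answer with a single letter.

Answer: B

Derivation:
Check cell (3,1):
  A: rows 8-9 cols 2-3 -> outside (row miss)
  B: rows 2-3 cols 1-2 z=1 -> covers; best now B (z=1)
  C: rows 3-5 cols 0-1 z=5 -> covers; best now B (z=1)
Winner: B at z=1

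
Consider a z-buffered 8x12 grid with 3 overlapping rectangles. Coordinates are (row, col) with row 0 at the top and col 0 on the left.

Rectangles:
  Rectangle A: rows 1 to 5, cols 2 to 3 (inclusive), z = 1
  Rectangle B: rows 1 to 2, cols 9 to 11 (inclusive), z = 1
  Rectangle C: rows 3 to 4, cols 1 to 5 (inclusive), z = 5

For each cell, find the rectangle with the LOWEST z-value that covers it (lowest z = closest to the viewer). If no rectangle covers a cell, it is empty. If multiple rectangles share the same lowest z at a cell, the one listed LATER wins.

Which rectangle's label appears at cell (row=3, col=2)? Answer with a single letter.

Answer: A

Derivation:
Check cell (3,2):
  A: rows 1-5 cols 2-3 z=1 -> covers; best now A (z=1)
  B: rows 1-2 cols 9-11 -> outside (row miss)
  C: rows 3-4 cols 1-5 z=5 -> covers; best now A (z=1)
Winner: A at z=1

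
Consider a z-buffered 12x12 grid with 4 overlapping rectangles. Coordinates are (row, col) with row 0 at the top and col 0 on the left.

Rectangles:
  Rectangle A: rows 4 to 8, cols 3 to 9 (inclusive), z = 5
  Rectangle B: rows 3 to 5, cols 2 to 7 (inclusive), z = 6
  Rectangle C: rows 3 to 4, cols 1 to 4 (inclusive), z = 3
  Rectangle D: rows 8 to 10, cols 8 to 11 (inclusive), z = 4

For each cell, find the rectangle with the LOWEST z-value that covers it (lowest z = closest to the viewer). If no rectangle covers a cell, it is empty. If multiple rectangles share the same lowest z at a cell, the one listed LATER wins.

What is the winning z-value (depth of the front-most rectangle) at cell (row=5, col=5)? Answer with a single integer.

Answer: 5

Derivation:
Check cell (5,5):
  A: rows 4-8 cols 3-9 z=5 -> covers; best now A (z=5)
  B: rows 3-5 cols 2-7 z=6 -> covers; best now A (z=5)
  C: rows 3-4 cols 1-4 -> outside (row miss)
  D: rows 8-10 cols 8-11 -> outside (row miss)
Winner: A at z=5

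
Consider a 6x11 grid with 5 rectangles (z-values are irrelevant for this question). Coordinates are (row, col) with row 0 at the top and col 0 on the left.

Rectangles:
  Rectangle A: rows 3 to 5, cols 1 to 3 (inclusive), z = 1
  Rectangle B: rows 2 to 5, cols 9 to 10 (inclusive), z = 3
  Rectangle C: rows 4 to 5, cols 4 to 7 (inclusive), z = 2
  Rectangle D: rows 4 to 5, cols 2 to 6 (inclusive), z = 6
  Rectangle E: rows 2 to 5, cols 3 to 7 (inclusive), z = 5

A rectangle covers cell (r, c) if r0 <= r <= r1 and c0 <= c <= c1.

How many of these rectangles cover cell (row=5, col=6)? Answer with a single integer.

Check cell (5,6):
  A: rows 3-5 cols 1-3 -> outside (col miss)
  B: rows 2-5 cols 9-10 -> outside (col miss)
  C: rows 4-5 cols 4-7 -> covers
  D: rows 4-5 cols 2-6 -> covers
  E: rows 2-5 cols 3-7 -> covers
Count covering = 3

Answer: 3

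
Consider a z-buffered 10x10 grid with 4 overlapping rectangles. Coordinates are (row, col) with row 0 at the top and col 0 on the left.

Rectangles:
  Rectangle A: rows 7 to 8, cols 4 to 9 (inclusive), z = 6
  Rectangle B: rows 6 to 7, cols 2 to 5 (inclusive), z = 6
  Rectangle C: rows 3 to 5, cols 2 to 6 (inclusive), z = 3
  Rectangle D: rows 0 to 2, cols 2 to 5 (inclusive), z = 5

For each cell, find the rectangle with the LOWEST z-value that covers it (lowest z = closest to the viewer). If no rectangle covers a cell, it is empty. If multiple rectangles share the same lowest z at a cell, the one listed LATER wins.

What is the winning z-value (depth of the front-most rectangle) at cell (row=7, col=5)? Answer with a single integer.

Check cell (7,5):
  A: rows 7-8 cols 4-9 z=6 -> covers; best now A (z=6)
  B: rows 6-7 cols 2-5 z=6 -> covers; best now B (z=6)
  C: rows 3-5 cols 2-6 -> outside (row miss)
  D: rows 0-2 cols 2-5 -> outside (row miss)
Winner: B at z=6

Answer: 6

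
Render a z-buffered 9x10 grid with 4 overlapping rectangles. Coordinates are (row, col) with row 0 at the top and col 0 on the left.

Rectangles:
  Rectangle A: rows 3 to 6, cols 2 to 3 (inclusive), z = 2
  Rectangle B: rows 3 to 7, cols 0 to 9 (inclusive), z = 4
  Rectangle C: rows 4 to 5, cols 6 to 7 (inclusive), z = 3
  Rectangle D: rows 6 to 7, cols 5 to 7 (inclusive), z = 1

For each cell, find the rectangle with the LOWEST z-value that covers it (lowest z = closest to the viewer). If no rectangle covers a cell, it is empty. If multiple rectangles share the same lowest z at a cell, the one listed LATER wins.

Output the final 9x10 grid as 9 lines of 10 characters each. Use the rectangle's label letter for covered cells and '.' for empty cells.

..........
..........
..........
BBAABBBBBB
BBAABBCCBB
BBAABBCCBB
BBAABDDDBB
BBBBBDDDBB
..........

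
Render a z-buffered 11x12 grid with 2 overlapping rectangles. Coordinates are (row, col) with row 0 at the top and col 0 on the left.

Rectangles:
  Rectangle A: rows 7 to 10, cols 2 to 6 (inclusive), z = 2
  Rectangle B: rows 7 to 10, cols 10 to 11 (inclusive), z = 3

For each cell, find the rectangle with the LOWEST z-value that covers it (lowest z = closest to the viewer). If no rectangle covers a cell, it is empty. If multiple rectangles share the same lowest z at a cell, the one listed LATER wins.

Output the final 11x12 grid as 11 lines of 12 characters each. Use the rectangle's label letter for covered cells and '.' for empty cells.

............
............
............
............
............
............
............
..AAAAA...BB
..AAAAA...BB
..AAAAA...BB
..AAAAA...BB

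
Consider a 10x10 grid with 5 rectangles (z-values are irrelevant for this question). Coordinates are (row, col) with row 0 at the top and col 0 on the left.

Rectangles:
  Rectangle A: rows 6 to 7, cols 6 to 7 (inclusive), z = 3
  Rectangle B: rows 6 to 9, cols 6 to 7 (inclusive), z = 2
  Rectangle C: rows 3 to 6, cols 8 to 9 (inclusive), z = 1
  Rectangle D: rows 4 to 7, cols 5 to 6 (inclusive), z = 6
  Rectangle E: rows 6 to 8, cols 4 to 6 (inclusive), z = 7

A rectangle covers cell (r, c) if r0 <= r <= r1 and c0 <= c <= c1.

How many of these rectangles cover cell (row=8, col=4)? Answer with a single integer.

Answer: 1

Derivation:
Check cell (8,4):
  A: rows 6-7 cols 6-7 -> outside (row miss)
  B: rows 6-9 cols 6-7 -> outside (col miss)
  C: rows 3-6 cols 8-9 -> outside (row miss)
  D: rows 4-7 cols 5-6 -> outside (row miss)
  E: rows 6-8 cols 4-6 -> covers
Count covering = 1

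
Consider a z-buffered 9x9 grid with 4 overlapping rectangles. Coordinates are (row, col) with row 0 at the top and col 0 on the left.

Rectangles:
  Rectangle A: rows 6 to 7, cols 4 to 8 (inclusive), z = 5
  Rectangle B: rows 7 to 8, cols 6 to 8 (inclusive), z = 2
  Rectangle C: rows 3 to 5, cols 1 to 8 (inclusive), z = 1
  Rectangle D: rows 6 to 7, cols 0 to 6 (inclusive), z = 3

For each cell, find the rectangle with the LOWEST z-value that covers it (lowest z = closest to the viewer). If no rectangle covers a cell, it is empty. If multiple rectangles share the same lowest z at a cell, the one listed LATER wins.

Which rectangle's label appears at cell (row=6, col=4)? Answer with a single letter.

Answer: D

Derivation:
Check cell (6,4):
  A: rows 6-7 cols 4-8 z=5 -> covers; best now A (z=5)
  B: rows 7-8 cols 6-8 -> outside (row miss)
  C: rows 3-5 cols 1-8 -> outside (row miss)
  D: rows 6-7 cols 0-6 z=3 -> covers; best now D (z=3)
Winner: D at z=3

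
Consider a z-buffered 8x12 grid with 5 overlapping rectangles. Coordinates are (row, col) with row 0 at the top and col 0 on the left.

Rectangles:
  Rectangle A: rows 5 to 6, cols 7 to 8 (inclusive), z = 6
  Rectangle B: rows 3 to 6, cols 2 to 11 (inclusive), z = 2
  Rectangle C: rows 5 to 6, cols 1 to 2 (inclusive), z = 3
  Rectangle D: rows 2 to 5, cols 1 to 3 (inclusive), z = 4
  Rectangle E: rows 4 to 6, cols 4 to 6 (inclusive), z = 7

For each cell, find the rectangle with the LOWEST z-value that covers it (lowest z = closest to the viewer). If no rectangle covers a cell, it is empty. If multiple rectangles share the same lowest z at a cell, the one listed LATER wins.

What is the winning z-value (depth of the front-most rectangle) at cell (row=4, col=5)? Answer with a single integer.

Answer: 2

Derivation:
Check cell (4,5):
  A: rows 5-6 cols 7-8 -> outside (row miss)
  B: rows 3-6 cols 2-11 z=2 -> covers; best now B (z=2)
  C: rows 5-6 cols 1-2 -> outside (row miss)
  D: rows 2-5 cols 1-3 -> outside (col miss)
  E: rows 4-6 cols 4-6 z=7 -> covers; best now B (z=2)
Winner: B at z=2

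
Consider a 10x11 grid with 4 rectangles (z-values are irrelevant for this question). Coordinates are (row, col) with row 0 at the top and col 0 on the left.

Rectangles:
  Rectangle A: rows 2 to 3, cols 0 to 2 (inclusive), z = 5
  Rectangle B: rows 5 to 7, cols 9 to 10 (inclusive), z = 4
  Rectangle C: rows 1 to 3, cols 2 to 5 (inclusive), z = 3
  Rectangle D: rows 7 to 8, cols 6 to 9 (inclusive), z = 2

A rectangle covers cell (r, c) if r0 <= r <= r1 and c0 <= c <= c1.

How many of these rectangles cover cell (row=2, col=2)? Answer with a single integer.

Answer: 2

Derivation:
Check cell (2,2):
  A: rows 2-3 cols 0-2 -> covers
  B: rows 5-7 cols 9-10 -> outside (row miss)
  C: rows 1-3 cols 2-5 -> covers
  D: rows 7-8 cols 6-9 -> outside (row miss)
Count covering = 2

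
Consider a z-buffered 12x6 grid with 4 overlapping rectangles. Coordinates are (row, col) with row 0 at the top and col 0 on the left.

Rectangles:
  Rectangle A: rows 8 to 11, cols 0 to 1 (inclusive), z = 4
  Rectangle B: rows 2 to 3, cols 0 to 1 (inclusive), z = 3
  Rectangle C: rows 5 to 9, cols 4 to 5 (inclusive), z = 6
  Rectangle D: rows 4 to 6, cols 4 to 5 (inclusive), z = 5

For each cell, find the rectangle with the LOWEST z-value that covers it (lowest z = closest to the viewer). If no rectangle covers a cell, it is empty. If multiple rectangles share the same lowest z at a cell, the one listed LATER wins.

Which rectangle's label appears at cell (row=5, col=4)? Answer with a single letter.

Check cell (5,4):
  A: rows 8-11 cols 0-1 -> outside (row miss)
  B: rows 2-3 cols 0-1 -> outside (row miss)
  C: rows 5-9 cols 4-5 z=6 -> covers; best now C (z=6)
  D: rows 4-6 cols 4-5 z=5 -> covers; best now D (z=5)
Winner: D at z=5

Answer: D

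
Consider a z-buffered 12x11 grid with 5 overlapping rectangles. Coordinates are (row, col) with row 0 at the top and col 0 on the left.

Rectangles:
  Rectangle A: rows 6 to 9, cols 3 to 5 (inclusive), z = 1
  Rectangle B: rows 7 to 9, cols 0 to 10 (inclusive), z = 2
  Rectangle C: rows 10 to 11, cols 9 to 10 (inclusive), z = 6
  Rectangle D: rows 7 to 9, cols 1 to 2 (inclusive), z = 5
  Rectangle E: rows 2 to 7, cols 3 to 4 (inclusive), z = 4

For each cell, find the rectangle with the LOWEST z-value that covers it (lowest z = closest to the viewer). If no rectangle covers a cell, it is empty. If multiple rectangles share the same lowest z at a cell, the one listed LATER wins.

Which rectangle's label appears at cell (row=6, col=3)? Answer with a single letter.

Answer: A

Derivation:
Check cell (6,3):
  A: rows 6-9 cols 3-5 z=1 -> covers; best now A (z=1)
  B: rows 7-9 cols 0-10 -> outside (row miss)
  C: rows 10-11 cols 9-10 -> outside (row miss)
  D: rows 7-9 cols 1-2 -> outside (row miss)
  E: rows 2-7 cols 3-4 z=4 -> covers; best now A (z=1)
Winner: A at z=1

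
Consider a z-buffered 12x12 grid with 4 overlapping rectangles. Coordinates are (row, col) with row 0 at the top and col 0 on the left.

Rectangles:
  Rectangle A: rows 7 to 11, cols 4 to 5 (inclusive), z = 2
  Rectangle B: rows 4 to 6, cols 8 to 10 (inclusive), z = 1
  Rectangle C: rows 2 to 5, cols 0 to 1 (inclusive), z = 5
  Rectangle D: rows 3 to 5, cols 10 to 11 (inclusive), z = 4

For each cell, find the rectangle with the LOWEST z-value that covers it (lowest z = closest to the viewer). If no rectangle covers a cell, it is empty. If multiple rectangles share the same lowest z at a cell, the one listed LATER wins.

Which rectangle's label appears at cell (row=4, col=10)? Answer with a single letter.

Answer: B

Derivation:
Check cell (4,10):
  A: rows 7-11 cols 4-5 -> outside (row miss)
  B: rows 4-6 cols 8-10 z=1 -> covers; best now B (z=1)
  C: rows 2-5 cols 0-1 -> outside (col miss)
  D: rows 3-5 cols 10-11 z=4 -> covers; best now B (z=1)
Winner: B at z=1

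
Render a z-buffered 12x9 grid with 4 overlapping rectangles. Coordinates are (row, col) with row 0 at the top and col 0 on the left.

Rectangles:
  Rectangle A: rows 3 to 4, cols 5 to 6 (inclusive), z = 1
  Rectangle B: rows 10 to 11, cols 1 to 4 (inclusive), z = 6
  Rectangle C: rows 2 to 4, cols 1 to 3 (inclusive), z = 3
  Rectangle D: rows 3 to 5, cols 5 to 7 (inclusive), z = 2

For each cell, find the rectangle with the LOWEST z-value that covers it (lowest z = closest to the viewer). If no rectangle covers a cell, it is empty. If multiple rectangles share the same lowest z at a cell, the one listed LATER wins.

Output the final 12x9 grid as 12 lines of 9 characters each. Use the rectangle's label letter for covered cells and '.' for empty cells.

.........
.........
.CCC.....
.CCC.AAD.
.CCC.AAD.
.....DDD.
.........
.........
.........
.........
.BBBB....
.BBBB....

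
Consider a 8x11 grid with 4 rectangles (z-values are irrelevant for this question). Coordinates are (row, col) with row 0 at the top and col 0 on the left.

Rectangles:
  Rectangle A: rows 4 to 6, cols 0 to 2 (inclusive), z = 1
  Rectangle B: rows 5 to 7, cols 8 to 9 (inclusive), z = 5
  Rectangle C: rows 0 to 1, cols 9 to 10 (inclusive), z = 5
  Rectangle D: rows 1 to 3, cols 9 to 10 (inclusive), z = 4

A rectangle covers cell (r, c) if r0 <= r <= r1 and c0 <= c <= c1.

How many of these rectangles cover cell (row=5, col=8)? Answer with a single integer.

Check cell (5,8):
  A: rows 4-6 cols 0-2 -> outside (col miss)
  B: rows 5-7 cols 8-9 -> covers
  C: rows 0-1 cols 9-10 -> outside (row miss)
  D: rows 1-3 cols 9-10 -> outside (row miss)
Count covering = 1

Answer: 1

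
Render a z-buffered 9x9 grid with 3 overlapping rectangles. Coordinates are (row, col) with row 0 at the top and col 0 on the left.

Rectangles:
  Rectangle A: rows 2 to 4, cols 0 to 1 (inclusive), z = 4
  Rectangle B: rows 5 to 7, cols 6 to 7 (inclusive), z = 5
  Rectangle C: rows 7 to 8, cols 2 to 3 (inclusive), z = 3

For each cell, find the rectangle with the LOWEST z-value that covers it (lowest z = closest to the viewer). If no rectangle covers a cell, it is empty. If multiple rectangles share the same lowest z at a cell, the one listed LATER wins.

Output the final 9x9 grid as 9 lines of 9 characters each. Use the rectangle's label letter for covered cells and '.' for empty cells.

.........
.........
AA.......
AA.......
AA.......
......BB.
......BB.
..CC..BB.
..CC.....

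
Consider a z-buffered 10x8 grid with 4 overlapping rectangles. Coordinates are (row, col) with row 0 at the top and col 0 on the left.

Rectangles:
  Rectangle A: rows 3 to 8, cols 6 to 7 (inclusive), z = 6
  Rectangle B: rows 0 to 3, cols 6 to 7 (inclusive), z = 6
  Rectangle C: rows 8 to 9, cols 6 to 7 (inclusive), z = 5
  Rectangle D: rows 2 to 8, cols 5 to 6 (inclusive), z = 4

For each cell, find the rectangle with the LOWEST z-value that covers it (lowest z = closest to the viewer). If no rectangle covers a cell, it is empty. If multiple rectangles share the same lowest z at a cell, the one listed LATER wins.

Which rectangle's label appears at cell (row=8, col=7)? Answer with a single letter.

Check cell (8,7):
  A: rows 3-8 cols 6-7 z=6 -> covers; best now A (z=6)
  B: rows 0-3 cols 6-7 -> outside (row miss)
  C: rows 8-9 cols 6-7 z=5 -> covers; best now C (z=5)
  D: rows 2-8 cols 5-6 -> outside (col miss)
Winner: C at z=5

Answer: C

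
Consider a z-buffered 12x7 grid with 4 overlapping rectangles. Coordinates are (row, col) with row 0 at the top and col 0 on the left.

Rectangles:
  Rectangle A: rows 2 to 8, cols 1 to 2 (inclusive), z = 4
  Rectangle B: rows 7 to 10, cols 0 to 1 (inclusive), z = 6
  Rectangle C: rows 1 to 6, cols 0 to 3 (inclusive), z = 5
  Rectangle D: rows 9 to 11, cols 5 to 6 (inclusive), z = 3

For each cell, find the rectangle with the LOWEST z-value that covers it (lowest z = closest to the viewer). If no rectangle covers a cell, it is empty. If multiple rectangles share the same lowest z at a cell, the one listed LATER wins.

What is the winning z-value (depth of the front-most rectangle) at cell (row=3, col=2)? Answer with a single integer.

Answer: 4

Derivation:
Check cell (3,2):
  A: rows 2-8 cols 1-2 z=4 -> covers; best now A (z=4)
  B: rows 7-10 cols 0-1 -> outside (row miss)
  C: rows 1-6 cols 0-3 z=5 -> covers; best now A (z=4)
  D: rows 9-11 cols 5-6 -> outside (row miss)
Winner: A at z=4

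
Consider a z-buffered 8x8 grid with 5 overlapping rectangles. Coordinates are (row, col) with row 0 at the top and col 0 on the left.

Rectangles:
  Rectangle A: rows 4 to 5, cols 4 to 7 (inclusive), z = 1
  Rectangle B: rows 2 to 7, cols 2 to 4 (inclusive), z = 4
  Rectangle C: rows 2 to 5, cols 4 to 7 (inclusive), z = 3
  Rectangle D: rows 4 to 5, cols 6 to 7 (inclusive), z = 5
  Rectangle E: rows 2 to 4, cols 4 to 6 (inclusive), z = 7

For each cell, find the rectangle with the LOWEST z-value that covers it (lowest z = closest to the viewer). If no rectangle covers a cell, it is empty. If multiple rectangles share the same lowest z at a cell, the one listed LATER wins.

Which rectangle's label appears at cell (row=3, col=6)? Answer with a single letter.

Check cell (3,6):
  A: rows 4-5 cols 4-7 -> outside (row miss)
  B: rows 2-7 cols 2-4 -> outside (col miss)
  C: rows 2-5 cols 4-7 z=3 -> covers; best now C (z=3)
  D: rows 4-5 cols 6-7 -> outside (row miss)
  E: rows 2-4 cols 4-6 z=7 -> covers; best now C (z=3)
Winner: C at z=3

Answer: C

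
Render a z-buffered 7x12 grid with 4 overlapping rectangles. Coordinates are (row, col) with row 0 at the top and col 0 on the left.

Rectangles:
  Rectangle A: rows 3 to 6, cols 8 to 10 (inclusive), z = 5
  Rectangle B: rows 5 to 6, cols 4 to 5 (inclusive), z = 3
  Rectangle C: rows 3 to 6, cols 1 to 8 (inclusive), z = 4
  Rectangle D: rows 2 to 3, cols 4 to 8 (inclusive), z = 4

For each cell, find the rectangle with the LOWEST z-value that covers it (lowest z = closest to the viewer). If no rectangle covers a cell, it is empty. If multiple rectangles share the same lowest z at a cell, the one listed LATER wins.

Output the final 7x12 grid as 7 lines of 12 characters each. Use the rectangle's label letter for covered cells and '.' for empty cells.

............
............
....DDDDD...
.CCCDDDDDAA.
.CCCCCCCCAA.
.CCCBBCCCAA.
.CCCBBCCCAA.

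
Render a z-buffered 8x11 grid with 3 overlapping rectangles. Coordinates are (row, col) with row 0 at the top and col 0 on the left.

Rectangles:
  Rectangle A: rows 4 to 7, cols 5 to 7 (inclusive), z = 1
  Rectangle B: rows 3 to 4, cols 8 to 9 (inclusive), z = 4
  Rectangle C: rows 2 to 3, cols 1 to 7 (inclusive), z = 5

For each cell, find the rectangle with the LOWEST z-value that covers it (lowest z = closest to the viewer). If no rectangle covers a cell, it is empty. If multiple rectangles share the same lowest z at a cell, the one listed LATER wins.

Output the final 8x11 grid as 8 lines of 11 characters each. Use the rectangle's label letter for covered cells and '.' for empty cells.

...........
...........
.CCCCCCC...
.CCCCCCCBB.
.....AAABB.
.....AAA...
.....AAA...
.....AAA...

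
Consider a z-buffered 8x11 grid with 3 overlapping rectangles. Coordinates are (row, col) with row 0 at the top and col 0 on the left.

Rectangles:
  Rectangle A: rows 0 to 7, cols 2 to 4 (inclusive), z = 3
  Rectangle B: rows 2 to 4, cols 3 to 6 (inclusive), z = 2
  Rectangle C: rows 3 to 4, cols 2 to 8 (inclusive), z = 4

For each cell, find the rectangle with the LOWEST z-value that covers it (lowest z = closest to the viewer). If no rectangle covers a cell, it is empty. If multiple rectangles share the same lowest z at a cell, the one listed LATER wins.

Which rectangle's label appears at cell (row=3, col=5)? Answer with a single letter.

Answer: B

Derivation:
Check cell (3,5):
  A: rows 0-7 cols 2-4 -> outside (col miss)
  B: rows 2-4 cols 3-6 z=2 -> covers; best now B (z=2)
  C: rows 3-4 cols 2-8 z=4 -> covers; best now B (z=2)
Winner: B at z=2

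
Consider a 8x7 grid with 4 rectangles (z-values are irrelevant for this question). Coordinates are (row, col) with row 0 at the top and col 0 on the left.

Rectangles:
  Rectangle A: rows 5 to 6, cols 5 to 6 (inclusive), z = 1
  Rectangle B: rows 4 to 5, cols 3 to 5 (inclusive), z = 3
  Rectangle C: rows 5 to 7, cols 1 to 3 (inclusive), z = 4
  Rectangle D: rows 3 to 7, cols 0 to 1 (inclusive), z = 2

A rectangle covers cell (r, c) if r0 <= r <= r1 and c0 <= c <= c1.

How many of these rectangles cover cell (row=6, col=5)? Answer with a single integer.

Answer: 1

Derivation:
Check cell (6,5):
  A: rows 5-6 cols 5-6 -> covers
  B: rows 4-5 cols 3-5 -> outside (row miss)
  C: rows 5-7 cols 1-3 -> outside (col miss)
  D: rows 3-7 cols 0-1 -> outside (col miss)
Count covering = 1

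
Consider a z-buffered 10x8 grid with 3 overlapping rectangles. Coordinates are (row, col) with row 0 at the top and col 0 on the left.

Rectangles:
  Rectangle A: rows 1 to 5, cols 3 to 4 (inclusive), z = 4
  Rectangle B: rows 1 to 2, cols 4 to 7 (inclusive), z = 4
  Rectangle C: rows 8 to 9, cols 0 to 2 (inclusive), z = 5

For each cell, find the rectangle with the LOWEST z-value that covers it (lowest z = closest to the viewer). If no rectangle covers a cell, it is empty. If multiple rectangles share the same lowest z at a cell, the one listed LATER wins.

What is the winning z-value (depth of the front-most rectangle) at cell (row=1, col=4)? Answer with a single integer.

Answer: 4

Derivation:
Check cell (1,4):
  A: rows 1-5 cols 3-4 z=4 -> covers; best now A (z=4)
  B: rows 1-2 cols 4-7 z=4 -> covers; best now B (z=4)
  C: rows 8-9 cols 0-2 -> outside (row miss)
Winner: B at z=4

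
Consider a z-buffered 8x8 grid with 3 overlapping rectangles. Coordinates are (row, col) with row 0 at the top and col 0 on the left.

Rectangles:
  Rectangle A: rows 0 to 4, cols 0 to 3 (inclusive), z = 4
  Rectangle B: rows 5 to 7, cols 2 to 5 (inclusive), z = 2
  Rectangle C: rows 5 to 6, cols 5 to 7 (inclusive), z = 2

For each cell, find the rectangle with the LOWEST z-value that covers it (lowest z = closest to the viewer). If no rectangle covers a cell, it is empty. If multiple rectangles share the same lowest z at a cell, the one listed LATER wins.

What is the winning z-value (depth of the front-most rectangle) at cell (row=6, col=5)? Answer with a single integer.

Check cell (6,5):
  A: rows 0-4 cols 0-3 -> outside (row miss)
  B: rows 5-7 cols 2-5 z=2 -> covers; best now B (z=2)
  C: rows 5-6 cols 5-7 z=2 -> covers; best now C (z=2)
Winner: C at z=2

Answer: 2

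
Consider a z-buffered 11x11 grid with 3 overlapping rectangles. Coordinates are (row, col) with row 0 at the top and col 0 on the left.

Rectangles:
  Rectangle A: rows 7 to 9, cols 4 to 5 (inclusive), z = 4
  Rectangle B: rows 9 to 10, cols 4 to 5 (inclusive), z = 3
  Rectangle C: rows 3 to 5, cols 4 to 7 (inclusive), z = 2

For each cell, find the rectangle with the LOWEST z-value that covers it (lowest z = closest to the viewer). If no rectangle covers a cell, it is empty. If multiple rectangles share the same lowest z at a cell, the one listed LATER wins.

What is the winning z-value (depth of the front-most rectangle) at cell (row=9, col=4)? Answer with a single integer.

Check cell (9,4):
  A: rows 7-9 cols 4-5 z=4 -> covers; best now A (z=4)
  B: rows 9-10 cols 4-5 z=3 -> covers; best now B (z=3)
  C: rows 3-5 cols 4-7 -> outside (row miss)
Winner: B at z=3

Answer: 3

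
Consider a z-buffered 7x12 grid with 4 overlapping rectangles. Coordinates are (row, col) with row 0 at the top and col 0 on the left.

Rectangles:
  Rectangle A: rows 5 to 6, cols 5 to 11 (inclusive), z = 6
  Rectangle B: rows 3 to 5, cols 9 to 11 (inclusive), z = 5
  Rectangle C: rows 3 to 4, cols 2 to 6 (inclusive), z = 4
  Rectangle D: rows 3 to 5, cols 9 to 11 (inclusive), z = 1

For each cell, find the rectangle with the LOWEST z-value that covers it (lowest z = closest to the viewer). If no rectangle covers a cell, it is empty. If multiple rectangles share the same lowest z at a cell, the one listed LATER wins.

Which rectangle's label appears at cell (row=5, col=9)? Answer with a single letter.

Answer: D

Derivation:
Check cell (5,9):
  A: rows 5-6 cols 5-11 z=6 -> covers; best now A (z=6)
  B: rows 3-5 cols 9-11 z=5 -> covers; best now B (z=5)
  C: rows 3-4 cols 2-6 -> outside (row miss)
  D: rows 3-5 cols 9-11 z=1 -> covers; best now D (z=1)
Winner: D at z=1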